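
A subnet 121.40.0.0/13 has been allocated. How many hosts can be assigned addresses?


Host bits = 32 - 13 = 19
Total addresses = 2^19 = 524288
Usable = total - 2 (network and broadcast)
Usable hosts: 524286


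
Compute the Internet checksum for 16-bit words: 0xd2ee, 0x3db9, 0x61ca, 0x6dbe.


Sum all words (with carry folding):
+ 0xd2ee = 0xd2ee
+ 0x3db9 = 0x10a8
+ 0x61ca = 0x7272
+ 0x6dbe = 0xe030
One's complement: ~0xe030
Checksum = 0x1fcf


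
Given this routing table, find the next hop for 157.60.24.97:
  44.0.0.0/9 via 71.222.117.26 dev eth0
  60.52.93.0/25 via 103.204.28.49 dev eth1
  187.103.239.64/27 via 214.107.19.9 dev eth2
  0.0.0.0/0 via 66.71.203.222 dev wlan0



Longest prefix match for 157.60.24.97:
  /9 44.0.0.0: no
  /25 60.52.93.0: no
  /27 187.103.239.64: no
  /0 0.0.0.0: MATCH
Selected: next-hop 66.71.203.222 via wlan0 (matched /0)


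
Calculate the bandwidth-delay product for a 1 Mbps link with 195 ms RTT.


BDP = bandwidth * RTT
= 1 Mbps * 195 ms
= 1 * 1e6 * 195 / 1000 bits
= 195000 bits
= 24375 bytes
= 23.8037 KB
BDP = 195000 bits (24375 bytes)


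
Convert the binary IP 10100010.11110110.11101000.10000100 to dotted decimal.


10100010 = 162
11110110 = 246
11101000 = 232
10000100 = 132
IP: 162.246.232.132


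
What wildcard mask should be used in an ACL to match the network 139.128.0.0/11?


Subnet mask: 255.224.0.0
Wildcard = 255.255.255.255 - subnet mask
255 - 255 = 0
255 - 224 = 31
255 - 0 = 255
255 - 0 = 255
Wildcard: 0.31.255.255


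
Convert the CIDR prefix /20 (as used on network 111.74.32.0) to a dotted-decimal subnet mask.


/20 means 20 network bits, 12 host bits
Binary: 11111111111111111111000000000000
Mask: 255.255.240.0


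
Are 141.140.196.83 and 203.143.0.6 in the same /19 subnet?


Mask: 255.255.224.0
141.140.196.83 AND mask = 141.140.192.0
203.143.0.6 AND mask = 203.143.0.0
No, different subnets (141.140.192.0 vs 203.143.0.0)


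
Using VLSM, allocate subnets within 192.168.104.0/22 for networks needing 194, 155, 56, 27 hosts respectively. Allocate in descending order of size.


194 hosts -> /24 (254 usable): 192.168.104.0/24
155 hosts -> /24 (254 usable): 192.168.105.0/24
56 hosts -> /26 (62 usable): 192.168.106.0/26
27 hosts -> /27 (30 usable): 192.168.106.64/27
Allocation: 192.168.104.0/24 (194 hosts, 254 usable); 192.168.105.0/24 (155 hosts, 254 usable); 192.168.106.0/26 (56 hosts, 62 usable); 192.168.106.64/27 (27 hosts, 30 usable)


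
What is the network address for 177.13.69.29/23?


IP:   10110001.00001101.01000101.00011101
Mask: 11111111.11111111.11111110.00000000
AND operation:
Net:  10110001.00001101.01000100.00000000
Network: 177.13.68.0/23


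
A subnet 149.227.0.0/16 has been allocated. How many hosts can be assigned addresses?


Host bits = 32 - 16 = 16
Total addresses = 2^16 = 65536
Usable = total - 2 (network and broadcast)
Usable hosts: 65534


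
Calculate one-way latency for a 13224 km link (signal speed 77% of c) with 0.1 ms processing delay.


Speed = 0.77 * 3e5 km/s = 231000 km/s
Propagation delay = 13224 / 231000 = 0.0572 s = 57.2468 ms
Processing delay = 0.1 ms
Total one-way latency = 57.3468 ms


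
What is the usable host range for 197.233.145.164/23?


Network: 197.233.144.0
Broadcast: 197.233.145.255
First usable = network + 1
Last usable = broadcast - 1
Range: 197.233.144.1 to 197.233.145.254


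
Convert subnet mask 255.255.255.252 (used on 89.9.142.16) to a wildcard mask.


Subnet mask: 255.255.255.252
Wildcard = 255.255.255.255 - subnet mask
255 - 255 = 0
255 - 255 = 0
255 - 255 = 0
255 - 252 = 3
Wildcard: 0.0.0.3


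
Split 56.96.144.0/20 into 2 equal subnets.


New prefix = 20 + 1 = 21
Each subnet has 2048 addresses
  56.96.144.0/21
  56.96.152.0/21
Subnets: 56.96.144.0/21, 56.96.152.0/21


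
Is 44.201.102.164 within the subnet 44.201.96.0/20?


Subnet network: 44.201.96.0
Test IP AND mask: 44.201.96.0
Yes, 44.201.102.164 is in 44.201.96.0/20


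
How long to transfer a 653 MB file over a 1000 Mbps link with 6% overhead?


Effective throughput = 1000 * (1 - 6/100) = 940 Mbps
File size in Mb = 653 * 8 = 5224 Mb
Time = 5224 / 940
Time = 5.5574 seconds


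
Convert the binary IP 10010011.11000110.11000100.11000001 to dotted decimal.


10010011 = 147
11000110 = 198
11000100 = 196
11000001 = 193
IP: 147.198.196.193


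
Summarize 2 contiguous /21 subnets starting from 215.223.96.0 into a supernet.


Original prefix: /21
Number of subnets: 2 = 2^1
New prefix = 21 - 1 = 20
Supernet: 215.223.96.0/20


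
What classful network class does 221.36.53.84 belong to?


First octet: 221
Binary: 11011101
110xxxxx -> Class C (192-223)
Class C, default mask 255.255.255.0 (/24)


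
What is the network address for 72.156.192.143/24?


IP:   01001000.10011100.11000000.10001111
Mask: 11111111.11111111.11111111.00000000
AND operation:
Net:  01001000.10011100.11000000.00000000
Network: 72.156.192.0/24


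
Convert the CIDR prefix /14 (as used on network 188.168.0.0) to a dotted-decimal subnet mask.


/14 means 14 network bits, 18 host bits
Binary: 11111111111111000000000000000000
Mask: 255.252.0.0


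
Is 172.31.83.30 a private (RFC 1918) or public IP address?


RFC 1918 private ranges:
  10.0.0.0/8 (10.0.0.0 - 10.255.255.255)
  172.16.0.0/12 (172.16.0.0 - 172.31.255.255)
  192.168.0.0/16 (192.168.0.0 - 192.168.255.255)
Private (in 172.16.0.0/12)


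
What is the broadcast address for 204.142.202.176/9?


Network: 204.128.0.0/9
Host bits = 23
Set all host bits to 1:
Broadcast: 204.255.255.255


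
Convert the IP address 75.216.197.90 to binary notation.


75 = 01001011
216 = 11011000
197 = 11000101
90 = 01011010
Binary: 01001011.11011000.11000101.01011010


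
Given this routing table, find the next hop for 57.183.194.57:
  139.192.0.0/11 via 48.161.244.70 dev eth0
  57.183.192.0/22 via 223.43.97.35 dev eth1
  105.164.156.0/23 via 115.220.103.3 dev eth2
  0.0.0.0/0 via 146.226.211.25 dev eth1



Longest prefix match for 57.183.194.57:
  /11 139.192.0.0: no
  /22 57.183.192.0: MATCH
  /23 105.164.156.0: no
  /0 0.0.0.0: MATCH
Selected: next-hop 223.43.97.35 via eth1 (matched /22)


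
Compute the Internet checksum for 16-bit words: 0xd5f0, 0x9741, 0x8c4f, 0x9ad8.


Sum all words (with carry folding):
+ 0xd5f0 = 0xd5f0
+ 0x9741 = 0x6d32
+ 0x8c4f = 0xf981
+ 0x9ad8 = 0x945a
One's complement: ~0x945a
Checksum = 0x6ba5


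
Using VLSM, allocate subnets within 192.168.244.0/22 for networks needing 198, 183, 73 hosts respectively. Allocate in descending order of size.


198 hosts -> /24 (254 usable): 192.168.244.0/24
183 hosts -> /24 (254 usable): 192.168.245.0/24
73 hosts -> /25 (126 usable): 192.168.246.0/25
Allocation: 192.168.244.0/24 (198 hosts, 254 usable); 192.168.245.0/24 (183 hosts, 254 usable); 192.168.246.0/25 (73 hosts, 126 usable)


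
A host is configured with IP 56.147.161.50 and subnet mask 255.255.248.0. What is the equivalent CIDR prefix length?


Binary: 11111111.11111111.11111000.00000000
Count leading 1s
Prefix: /21


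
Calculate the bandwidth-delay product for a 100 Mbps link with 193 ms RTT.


BDP = bandwidth * RTT
= 100 Mbps * 193 ms
= 100 * 1e6 * 193 / 1000 bits
= 19300000 bits
= 2412500 bytes
= 2355.957 KB
BDP = 19300000 bits (2412500 bytes)


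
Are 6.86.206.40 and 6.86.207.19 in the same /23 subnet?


Mask: 255.255.254.0
6.86.206.40 AND mask = 6.86.206.0
6.86.207.19 AND mask = 6.86.206.0
Yes, same subnet (6.86.206.0)


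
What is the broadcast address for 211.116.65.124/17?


Network: 211.116.0.0/17
Host bits = 15
Set all host bits to 1:
Broadcast: 211.116.127.255


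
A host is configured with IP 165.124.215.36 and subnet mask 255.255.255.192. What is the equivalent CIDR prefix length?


Binary: 11111111.11111111.11111111.11000000
Count leading 1s
Prefix: /26


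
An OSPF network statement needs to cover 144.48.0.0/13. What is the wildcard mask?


Subnet mask: 255.248.0.0
Wildcard = 255.255.255.255 - subnet mask
255 - 255 = 0
255 - 248 = 7
255 - 0 = 255
255 - 0 = 255
Wildcard: 0.7.255.255


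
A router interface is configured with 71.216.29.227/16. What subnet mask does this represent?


/16 means 16 network bits, 16 host bits
Binary: 11111111111111110000000000000000
Mask: 255.255.0.0


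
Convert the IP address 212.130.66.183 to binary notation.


212 = 11010100
130 = 10000010
66 = 01000010
183 = 10110111
Binary: 11010100.10000010.01000010.10110111


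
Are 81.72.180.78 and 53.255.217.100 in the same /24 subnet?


Mask: 255.255.255.0
81.72.180.78 AND mask = 81.72.180.0
53.255.217.100 AND mask = 53.255.217.0
No, different subnets (81.72.180.0 vs 53.255.217.0)


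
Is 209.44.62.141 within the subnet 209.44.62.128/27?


Subnet network: 209.44.62.128
Test IP AND mask: 209.44.62.128
Yes, 209.44.62.141 is in 209.44.62.128/27


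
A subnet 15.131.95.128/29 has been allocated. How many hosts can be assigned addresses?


Host bits = 32 - 29 = 3
Total addresses = 2^3 = 8
Usable = total - 2 (network and broadcast)
Usable hosts: 6


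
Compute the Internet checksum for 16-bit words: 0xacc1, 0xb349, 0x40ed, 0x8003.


Sum all words (with carry folding):
+ 0xacc1 = 0xacc1
+ 0xb349 = 0x600b
+ 0x40ed = 0xa0f8
+ 0x8003 = 0x20fc
One's complement: ~0x20fc
Checksum = 0xdf03


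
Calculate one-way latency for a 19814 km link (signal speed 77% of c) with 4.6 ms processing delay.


Speed = 0.77 * 3e5 km/s = 231000 km/s
Propagation delay = 19814 / 231000 = 0.0858 s = 85.7749 ms
Processing delay = 4.6 ms
Total one-way latency = 90.3749 ms


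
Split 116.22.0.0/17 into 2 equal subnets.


New prefix = 17 + 1 = 18
Each subnet has 16384 addresses
  116.22.0.0/18
  116.22.64.0/18
Subnets: 116.22.0.0/18, 116.22.64.0/18


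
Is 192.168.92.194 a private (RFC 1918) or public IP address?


RFC 1918 private ranges:
  10.0.0.0/8 (10.0.0.0 - 10.255.255.255)
  172.16.0.0/12 (172.16.0.0 - 172.31.255.255)
  192.168.0.0/16 (192.168.0.0 - 192.168.255.255)
Private (in 192.168.0.0/16)


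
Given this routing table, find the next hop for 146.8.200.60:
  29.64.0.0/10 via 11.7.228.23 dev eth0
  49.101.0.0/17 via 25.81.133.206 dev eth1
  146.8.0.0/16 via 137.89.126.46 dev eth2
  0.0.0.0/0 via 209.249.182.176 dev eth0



Longest prefix match for 146.8.200.60:
  /10 29.64.0.0: no
  /17 49.101.0.0: no
  /16 146.8.0.0: MATCH
  /0 0.0.0.0: MATCH
Selected: next-hop 137.89.126.46 via eth2 (matched /16)


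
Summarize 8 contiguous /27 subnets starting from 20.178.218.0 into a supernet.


Original prefix: /27
Number of subnets: 8 = 2^3
New prefix = 27 - 3 = 24
Supernet: 20.178.218.0/24


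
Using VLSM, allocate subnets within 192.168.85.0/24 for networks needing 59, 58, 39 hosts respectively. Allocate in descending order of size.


59 hosts -> /26 (62 usable): 192.168.85.0/26
58 hosts -> /26 (62 usable): 192.168.85.64/26
39 hosts -> /26 (62 usable): 192.168.85.128/26
Allocation: 192.168.85.0/26 (59 hosts, 62 usable); 192.168.85.64/26 (58 hosts, 62 usable); 192.168.85.128/26 (39 hosts, 62 usable)


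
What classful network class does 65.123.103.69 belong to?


First octet: 65
Binary: 01000001
0xxxxxxx -> Class A (1-126)
Class A, default mask 255.0.0.0 (/8)


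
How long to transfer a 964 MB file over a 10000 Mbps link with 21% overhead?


Effective throughput = 10000 * (1 - 21/100) = 7900 Mbps
File size in Mb = 964 * 8 = 7712 Mb
Time = 7712 / 7900
Time = 0.9762 seconds


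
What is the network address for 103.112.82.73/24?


IP:   01100111.01110000.01010010.01001001
Mask: 11111111.11111111.11111111.00000000
AND operation:
Net:  01100111.01110000.01010010.00000000
Network: 103.112.82.0/24


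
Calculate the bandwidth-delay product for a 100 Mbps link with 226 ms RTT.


BDP = bandwidth * RTT
= 100 Mbps * 226 ms
= 100 * 1e6 * 226 / 1000 bits
= 22600000 bits
= 2825000 bytes
= 2758.7891 KB
BDP = 22600000 bits (2825000 bytes)


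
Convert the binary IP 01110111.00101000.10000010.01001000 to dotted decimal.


01110111 = 119
00101000 = 40
10000010 = 130
01001000 = 72
IP: 119.40.130.72


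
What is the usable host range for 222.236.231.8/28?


Network: 222.236.231.0
Broadcast: 222.236.231.15
First usable = network + 1
Last usable = broadcast - 1
Range: 222.236.231.1 to 222.236.231.14


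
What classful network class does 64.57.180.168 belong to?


First octet: 64
Binary: 01000000
0xxxxxxx -> Class A (1-126)
Class A, default mask 255.0.0.0 (/8)


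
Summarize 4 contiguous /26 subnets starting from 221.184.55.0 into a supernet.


Original prefix: /26
Number of subnets: 4 = 2^2
New prefix = 26 - 2 = 24
Supernet: 221.184.55.0/24


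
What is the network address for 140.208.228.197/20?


IP:   10001100.11010000.11100100.11000101
Mask: 11111111.11111111.11110000.00000000
AND operation:
Net:  10001100.11010000.11100000.00000000
Network: 140.208.224.0/20


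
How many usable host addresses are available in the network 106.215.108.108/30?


Host bits = 32 - 30 = 2
Total addresses = 2^2 = 4
Usable = total - 2 (network and broadcast)
Usable hosts: 2


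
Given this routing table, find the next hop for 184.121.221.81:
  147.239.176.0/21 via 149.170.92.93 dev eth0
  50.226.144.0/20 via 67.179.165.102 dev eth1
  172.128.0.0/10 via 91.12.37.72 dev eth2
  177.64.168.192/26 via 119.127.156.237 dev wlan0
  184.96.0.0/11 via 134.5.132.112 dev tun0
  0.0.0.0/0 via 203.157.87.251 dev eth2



Longest prefix match for 184.121.221.81:
  /21 147.239.176.0: no
  /20 50.226.144.0: no
  /10 172.128.0.0: no
  /26 177.64.168.192: no
  /11 184.96.0.0: MATCH
  /0 0.0.0.0: MATCH
Selected: next-hop 134.5.132.112 via tun0 (matched /11)


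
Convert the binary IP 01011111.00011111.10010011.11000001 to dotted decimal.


01011111 = 95
00011111 = 31
10010011 = 147
11000001 = 193
IP: 95.31.147.193


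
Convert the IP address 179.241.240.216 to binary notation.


179 = 10110011
241 = 11110001
240 = 11110000
216 = 11011000
Binary: 10110011.11110001.11110000.11011000


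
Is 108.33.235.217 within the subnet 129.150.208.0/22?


Subnet network: 129.150.208.0
Test IP AND mask: 108.33.232.0
No, 108.33.235.217 is not in 129.150.208.0/22


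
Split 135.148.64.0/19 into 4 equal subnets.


New prefix = 19 + 2 = 21
Each subnet has 2048 addresses
  135.148.64.0/21
  135.148.72.0/21
  135.148.80.0/21
  135.148.88.0/21
Subnets: 135.148.64.0/21, 135.148.72.0/21, 135.148.80.0/21, 135.148.88.0/21


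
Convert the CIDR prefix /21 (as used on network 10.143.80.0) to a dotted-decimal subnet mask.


/21 means 21 network bits, 11 host bits
Binary: 11111111111111111111100000000000
Mask: 255.255.248.0


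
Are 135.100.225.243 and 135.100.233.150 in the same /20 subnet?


Mask: 255.255.240.0
135.100.225.243 AND mask = 135.100.224.0
135.100.233.150 AND mask = 135.100.224.0
Yes, same subnet (135.100.224.0)


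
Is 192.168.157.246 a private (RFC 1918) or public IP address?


RFC 1918 private ranges:
  10.0.0.0/8 (10.0.0.0 - 10.255.255.255)
  172.16.0.0/12 (172.16.0.0 - 172.31.255.255)
  192.168.0.0/16 (192.168.0.0 - 192.168.255.255)
Private (in 192.168.0.0/16)


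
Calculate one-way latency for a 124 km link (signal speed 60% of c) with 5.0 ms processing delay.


Speed = 0.6 * 3e5 km/s = 180000 km/s
Propagation delay = 124 / 180000 = 0.0007 s = 0.6889 ms
Processing delay = 5.0 ms
Total one-way latency = 5.6889 ms


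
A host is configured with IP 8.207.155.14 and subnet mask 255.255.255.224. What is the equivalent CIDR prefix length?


Binary: 11111111.11111111.11111111.11100000
Count leading 1s
Prefix: /27


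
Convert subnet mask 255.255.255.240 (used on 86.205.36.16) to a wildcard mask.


Subnet mask: 255.255.255.240
Wildcard = 255.255.255.255 - subnet mask
255 - 255 = 0
255 - 255 = 0
255 - 255 = 0
255 - 240 = 15
Wildcard: 0.0.0.15


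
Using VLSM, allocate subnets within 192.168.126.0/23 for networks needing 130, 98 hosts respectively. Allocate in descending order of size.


130 hosts -> /24 (254 usable): 192.168.126.0/24
98 hosts -> /25 (126 usable): 192.168.127.0/25
Allocation: 192.168.126.0/24 (130 hosts, 254 usable); 192.168.127.0/25 (98 hosts, 126 usable)


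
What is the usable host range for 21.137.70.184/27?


Network: 21.137.70.160
Broadcast: 21.137.70.191
First usable = network + 1
Last usable = broadcast - 1
Range: 21.137.70.161 to 21.137.70.190


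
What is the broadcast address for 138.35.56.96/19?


Network: 138.35.32.0/19
Host bits = 13
Set all host bits to 1:
Broadcast: 138.35.63.255


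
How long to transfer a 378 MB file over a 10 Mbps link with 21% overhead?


Effective throughput = 10 * (1 - 21/100) = 7.9 Mbps
File size in Mb = 378 * 8 = 3024 Mb
Time = 3024 / 7.9
Time = 382.7848 seconds


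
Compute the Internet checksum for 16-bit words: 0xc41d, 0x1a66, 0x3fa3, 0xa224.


Sum all words (with carry folding):
+ 0xc41d = 0xc41d
+ 0x1a66 = 0xde83
+ 0x3fa3 = 0x1e27
+ 0xa224 = 0xc04b
One's complement: ~0xc04b
Checksum = 0x3fb4


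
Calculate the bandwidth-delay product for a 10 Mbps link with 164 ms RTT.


BDP = bandwidth * RTT
= 10 Mbps * 164 ms
= 10 * 1e6 * 164 / 1000 bits
= 1640000 bits
= 205000 bytes
= 200.1953 KB
BDP = 1640000 bits (205000 bytes)


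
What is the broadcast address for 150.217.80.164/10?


Network: 150.192.0.0/10
Host bits = 22
Set all host bits to 1:
Broadcast: 150.255.255.255


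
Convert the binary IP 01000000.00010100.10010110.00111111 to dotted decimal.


01000000 = 64
00010100 = 20
10010110 = 150
00111111 = 63
IP: 64.20.150.63


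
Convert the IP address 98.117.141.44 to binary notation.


98 = 01100010
117 = 01110101
141 = 10001101
44 = 00101100
Binary: 01100010.01110101.10001101.00101100


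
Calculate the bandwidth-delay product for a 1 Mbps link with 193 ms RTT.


BDP = bandwidth * RTT
= 1 Mbps * 193 ms
= 1 * 1e6 * 193 / 1000 bits
= 193000 bits
= 24125 bytes
= 23.5596 KB
BDP = 193000 bits (24125 bytes)


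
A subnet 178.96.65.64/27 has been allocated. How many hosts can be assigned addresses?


Host bits = 32 - 27 = 5
Total addresses = 2^5 = 32
Usable = total - 2 (network and broadcast)
Usable hosts: 30


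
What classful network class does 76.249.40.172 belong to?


First octet: 76
Binary: 01001100
0xxxxxxx -> Class A (1-126)
Class A, default mask 255.0.0.0 (/8)


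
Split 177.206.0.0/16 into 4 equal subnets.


New prefix = 16 + 2 = 18
Each subnet has 16384 addresses
  177.206.0.0/18
  177.206.64.0/18
  177.206.128.0/18
  177.206.192.0/18
Subnets: 177.206.0.0/18, 177.206.64.0/18, 177.206.128.0/18, 177.206.192.0/18


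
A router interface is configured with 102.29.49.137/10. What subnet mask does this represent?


/10 means 10 network bits, 22 host bits
Binary: 11111111110000000000000000000000
Mask: 255.192.0.0


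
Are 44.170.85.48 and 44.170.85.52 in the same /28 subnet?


Mask: 255.255.255.240
44.170.85.48 AND mask = 44.170.85.48
44.170.85.52 AND mask = 44.170.85.48
Yes, same subnet (44.170.85.48)


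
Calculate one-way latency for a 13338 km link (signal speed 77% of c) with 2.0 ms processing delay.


Speed = 0.77 * 3e5 km/s = 231000 km/s
Propagation delay = 13338 / 231000 = 0.0577 s = 57.7403 ms
Processing delay = 2.0 ms
Total one-way latency = 59.7403 ms


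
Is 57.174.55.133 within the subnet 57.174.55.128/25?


Subnet network: 57.174.55.128
Test IP AND mask: 57.174.55.128
Yes, 57.174.55.133 is in 57.174.55.128/25


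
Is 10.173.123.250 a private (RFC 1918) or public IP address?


RFC 1918 private ranges:
  10.0.0.0/8 (10.0.0.0 - 10.255.255.255)
  172.16.0.0/12 (172.16.0.0 - 172.31.255.255)
  192.168.0.0/16 (192.168.0.0 - 192.168.255.255)
Private (in 10.0.0.0/8)


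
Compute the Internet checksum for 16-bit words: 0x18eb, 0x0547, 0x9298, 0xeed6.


Sum all words (with carry folding):
+ 0x18eb = 0x18eb
+ 0x0547 = 0x1e32
+ 0x9298 = 0xb0ca
+ 0xeed6 = 0x9fa1
One's complement: ~0x9fa1
Checksum = 0x605e


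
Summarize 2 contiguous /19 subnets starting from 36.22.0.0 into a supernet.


Original prefix: /19
Number of subnets: 2 = 2^1
New prefix = 19 - 1 = 18
Supernet: 36.22.0.0/18


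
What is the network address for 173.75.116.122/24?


IP:   10101101.01001011.01110100.01111010
Mask: 11111111.11111111.11111111.00000000
AND operation:
Net:  10101101.01001011.01110100.00000000
Network: 173.75.116.0/24


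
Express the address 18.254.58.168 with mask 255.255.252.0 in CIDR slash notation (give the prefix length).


Binary: 11111111.11111111.11111100.00000000
Count leading 1s
Prefix: /22


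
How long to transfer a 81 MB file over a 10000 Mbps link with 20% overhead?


Effective throughput = 10000 * (1 - 20/100) = 8000 Mbps
File size in Mb = 81 * 8 = 648 Mb
Time = 648 / 8000
Time = 0.081 seconds


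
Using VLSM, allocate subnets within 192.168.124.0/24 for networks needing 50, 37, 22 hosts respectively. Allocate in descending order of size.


50 hosts -> /26 (62 usable): 192.168.124.0/26
37 hosts -> /26 (62 usable): 192.168.124.64/26
22 hosts -> /27 (30 usable): 192.168.124.128/27
Allocation: 192.168.124.0/26 (50 hosts, 62 usable); 192.168.124.64/26 (37 hosts, 62 usable); 192.168.124.128/27 (22 hosts, 30 usable)


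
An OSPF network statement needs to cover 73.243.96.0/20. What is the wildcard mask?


Subnet mask: 255.255.240.0
Wildcard = 255.255.255.255 - subnet mask
255 - 255 = 0
255 - 255 = 0
255 - 240 = 15
255 - 0 = 255
Wildcard: 0.0.15.255


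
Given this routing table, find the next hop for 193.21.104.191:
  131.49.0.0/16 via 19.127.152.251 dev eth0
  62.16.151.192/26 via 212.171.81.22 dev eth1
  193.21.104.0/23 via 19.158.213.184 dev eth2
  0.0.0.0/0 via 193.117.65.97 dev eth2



Longest prefix match for 193.21.104.191:
  /16 131.49.0.0: no
  /26 62.16.151.192: no
  /23 193.21.104.0: MATCH
  /0 0.0.0.0: MATCH
Selected: next-hop 19.158.213.184 via eth2 (matched /23)


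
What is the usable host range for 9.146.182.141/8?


Network: 9.0.0.0
Broadcast: 9.255.255.255
First usable = network + 1
Last usable = broadcast - 1
Range: 9.0.0.1 to 9.255.255.254


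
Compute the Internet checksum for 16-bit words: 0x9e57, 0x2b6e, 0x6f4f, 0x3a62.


Sum all words (with carry folding):
+ 0x9e57 = 0x9e57
+ 0x2b6e = 0xc9c5
+ 0x6f4f = 0x3915
+ 0x3a62 = 0x7377
One's complement: ~0x7377
Checksum = 0x8c88


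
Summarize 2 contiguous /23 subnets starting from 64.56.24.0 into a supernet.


Original prefix: /23
Number of subnets: 2 = 2^1
New prefix = 23 - 1 = 22
Supernet: 64.56.24.0/22


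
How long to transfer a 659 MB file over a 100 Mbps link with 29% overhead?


Effective throughput = 100 * (1 - 29/100) = 71 Mbps
File size in Mb = 659 * 8 = 5272 Mb
Time = 5272 / 71
Time = 74.2535 seconds


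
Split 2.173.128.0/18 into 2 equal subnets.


New prefix = 18 + 1 = 19
Each subnet has 8192 addresses
  2.173.128.0/19
  2.173.160.0/19
Subnets: 2.173.128.0/19, 2.173.160.0/19


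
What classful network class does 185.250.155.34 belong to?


First octet: 185
Binary: 10111001
10xxxxxx -> Class B (128-191)
Class B, default mask 255.255.0.0 (/16)


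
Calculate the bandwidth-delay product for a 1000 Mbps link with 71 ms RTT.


BDP = bandwidth * RTT
= 1000 Mbps * 71 ms
= 1000 * 1e6 * 71 / 1000 bits
= 71000000 bits
= 8875000 bytes
= 8666.9922 KB
BDP = 71000000 bits (8875000 bytes)


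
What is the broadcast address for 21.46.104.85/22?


Network: 21.46.104.0/22
Host bits = 10
Set all host bits to 1:
Broadcast: 21.46.107.255


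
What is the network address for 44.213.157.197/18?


IP:   00101100.11010101.10011101.11000101
Mask: 11111111.11111111.11000000.00000000
AND operation:
Net:  00101100.11010101.10000000.00000000
Network: 44.213.128.0/18


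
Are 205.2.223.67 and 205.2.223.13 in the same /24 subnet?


Mask: 255.255.255.0
205.2.223.67 AND mask = 205.2.223.0
205.2.223.13 AND mask = 205.2.223.0
Yes, same subnet (205.2.223.0)


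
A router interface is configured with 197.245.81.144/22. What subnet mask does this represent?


/22 means 22 network bits, 10 host bits
Binary: 11111111111111111111110000000000
Mask: 255.255.252.0


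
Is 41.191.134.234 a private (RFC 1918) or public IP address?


RFC 1918 private ranges:
  10.0.0.0/8 (10.0.0.0 - 10.255.255.255)
  172.16.0.0/12 (172.16.0.0 - 172.31.255.255)
  192.168.0.0/16 (192.168.0.0 - 192.168.255.255)
Public (not in any RFC 1918 range)


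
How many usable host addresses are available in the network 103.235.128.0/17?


Host bits = 32 - 17 = 15
Total addresses = 2^15 = 32768
Usable = total - 2 (network and broadcast)
Usable hosts: 32766


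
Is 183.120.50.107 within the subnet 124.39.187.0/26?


Subnet network: 124.39.187.0
Test IP AND mask: 183.120.50.64
No, 183.120.50.107 is not in 124.39.187.0/26


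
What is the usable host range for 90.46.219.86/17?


Network: 90.46.128.0
Broadcast: 90.46.255.255
First usable = network + 1
Last usable = broadcast - 1
Range: 90.46.128.1 to 90.46.255.254


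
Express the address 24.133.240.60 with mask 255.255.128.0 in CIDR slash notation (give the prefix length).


Binary: 11111111.11111111.10000000.00000000
Count leading 1s
Prefix: /17


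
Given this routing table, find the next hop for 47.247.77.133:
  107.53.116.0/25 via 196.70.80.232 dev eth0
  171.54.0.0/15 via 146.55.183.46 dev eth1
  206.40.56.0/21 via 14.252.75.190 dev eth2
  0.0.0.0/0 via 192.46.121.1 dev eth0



Longest prefix match for 47.247.77.133:
  /25 107.53.116.0: no
  /15 171.54.0.0: no
  /21 206.40.56.0: no
  /0 0.0.0.0: MATCH
Selected: next-hop 192.46.121.1 via eth0 (matched /0)


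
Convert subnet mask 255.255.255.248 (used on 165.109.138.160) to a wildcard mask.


Subnet mask: 255.255.255.248
Wildcard = 255.255.255.255 - subnet mask
255 - 255 = 0
255 - 255 = 0
255 - 255 = 0
255 - 248 = 7
Wildcard: 0.0.0.7


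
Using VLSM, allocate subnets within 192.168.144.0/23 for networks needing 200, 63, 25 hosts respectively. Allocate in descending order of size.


200 hosts -> /24 (254 usable): 192.168.144.0/24
63 hosts -> /25 (126 usable): 192.168.145.0/25
25 hosts -> /27 (30 usable): 192.168.145.128/27
Allocation: 192.168.144.0/24 (200 hosts, 254 usable); 192.168.145.0/25 (63 hosts, 126 usable); 192.168.145.128/27 (25 hosts, 30 usable)


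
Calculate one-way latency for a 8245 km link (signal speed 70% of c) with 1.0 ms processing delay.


Speed = 0.7 * 3e5 km/s = 210000 km/s
Propagation delay = 8245 / 210000 = 0.0393 s = 39.2619 ms
Processing delay = 1.0 ms
Total one-way latency = 40.2619 ms


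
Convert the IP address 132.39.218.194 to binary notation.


132 = 10000100
39 = 00100111
218 = 11011010
194 = 11000010
Binary: 10000100.00100111.11011010.11000010


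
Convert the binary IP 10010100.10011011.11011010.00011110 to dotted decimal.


10010100 = 148
10011011 = 155
11011010 = 218
00011110 = 30
IP: 148.155.218.30


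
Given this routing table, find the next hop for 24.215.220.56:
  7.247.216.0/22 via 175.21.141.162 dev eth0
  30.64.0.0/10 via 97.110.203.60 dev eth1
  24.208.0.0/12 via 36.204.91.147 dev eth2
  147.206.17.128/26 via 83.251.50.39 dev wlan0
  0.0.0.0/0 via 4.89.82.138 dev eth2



Longest prefix match for 24.215.220.56:
  /22 7.247.216.0: no
  /10 30.64.0.0: no
  /12 24.208.0.0: MATCH
  /26 147.206.17.128: no
  /0 0.0.0.0: MATCH
Selected: next-hop 36.204.91.147 via eth2 (matched /12)


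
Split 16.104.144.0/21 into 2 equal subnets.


New prefix = 21 + 1 = 22
Each subnet has 1024 addresses
  16.104.144.0/22
  16.104.148.0/22
Subnets: 16.104.144.0/22, 16.104.148.0/22


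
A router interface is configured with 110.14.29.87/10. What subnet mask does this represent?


/10 means 10 network bits, 22 host bits
Binary: 11111111110000000000000000000000
Mask: 255.192.0.0


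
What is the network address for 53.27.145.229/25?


IP:   00110101.00011011.10010001.11100101
Mask: 11111111.11111111.11111111.10000000
AND operation:
Net:  00110101.00011011.10010001.10000000
Network: 53.27.145.128/25


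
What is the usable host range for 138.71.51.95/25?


Network: 138.71.51.0
Broadcast: 138.71.51.127
First usable = network + 1
Last usable = broadcast - 1
Range: 138.71.51.1 to 138.71.51.126


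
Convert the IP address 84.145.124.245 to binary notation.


84 = 01010100
145 = 10010001
124 = 01111100
245 = 11110101
Binary: 01010100.10010001.01111100.11110101


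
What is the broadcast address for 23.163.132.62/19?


Network: 23.163.128.0/19
Host bits = 13
Set all host bits to 1:
Broadcast: 23.163.159.255


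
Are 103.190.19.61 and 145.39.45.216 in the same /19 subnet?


Mask: 255.255.224.0
103.190.19.61 AND mask = 103.190.0.0
145.39.45.216 AND mask = 145.39.32.0
No, different subnets (103.190.0.0 vs 145.39.32.0)


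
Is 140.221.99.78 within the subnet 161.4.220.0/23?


Subnet network: 161.4.220.0
Test IP AND mask: 140.221.98.0
No, 140.221.99.78 is not in 161.4.220.0/23


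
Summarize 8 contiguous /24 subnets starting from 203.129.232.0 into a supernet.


Original prefix: /24
Number of subnets: 8 = 2^3
New prefix = 24 - 3 = 21
Supernet: 203.129.232.0/21


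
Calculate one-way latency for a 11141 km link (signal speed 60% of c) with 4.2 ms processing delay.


Speed = 0.6 * 3e5 km/s = 180000 km/s
Propagation delay = 11141 / 180000 = 0.0619 s = 61.8944 ms
Processing delay = 4.2 ms
Total one-way latency = 66.0944 ms


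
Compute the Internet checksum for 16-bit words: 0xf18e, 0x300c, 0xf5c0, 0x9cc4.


Sum all words (with carry folding):
+ 0xf18e = 0xf18e
+ 0x300c = 0x219b
+ 0xf5c0 = 0x175c
+ 0x9cc4 = 0xb420
One's complement: ~0xb420
Checksum = 0x4bdf


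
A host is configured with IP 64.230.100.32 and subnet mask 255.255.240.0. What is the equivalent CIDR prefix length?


Binary: 11111111.11111111.11110000.00000000
Count leading 1s
Prefix: /20


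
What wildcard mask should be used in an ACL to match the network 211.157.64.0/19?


Subnet mask: 255.255.224.0
Wildcard = 255.255.255.255 - subnet mask
255 - 255 = 0
255 - 255 = 0
255 - 224 = 31
255 - 0 = 255
Wildcard: 0.0.31.255


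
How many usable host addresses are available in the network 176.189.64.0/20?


Host bits = 32 - 20 = 12
Total addresses = 2^12 = 4096
Usable = total - 2 (network and broadcast)
Usable hosts: 4094


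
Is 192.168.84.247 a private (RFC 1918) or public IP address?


RFC 1918 private ranges:
  10.0.0.0/8 (10.0.0.0 - 10.255.255.255)
  172.16.0.0/12 (172.16.0.0 - 172.31.255.255)
  192.168.0.0/16 (192.168.0.0 - 192.168.255.255)
Private (in 192.168.0.0/16)


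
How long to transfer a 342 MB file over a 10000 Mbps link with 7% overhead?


Effective throughput = 10000 * (1 - 7/100) = 9300 Mbps
File size in Mb = 342 * 8 = 2736 Mb
Time = 2736 / 9300
Time = 0.2942 seconds


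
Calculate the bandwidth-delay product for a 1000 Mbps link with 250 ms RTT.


BDP = bandwidth * RTT
= 1000 Mbps * 250 ms
= 1000 * 1e6 * 250 / 1000 bits
= 250000000 bits
= 31250000 bytes
= 30517.5781 KB
BDP = 250000000 bits (31250000 bytes)


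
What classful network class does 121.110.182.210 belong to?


First octet: 121
Binary: 01111001
0xxxxxxx -> Class A (1-126)
Class A, default mask 255.0.0.0 (/8)


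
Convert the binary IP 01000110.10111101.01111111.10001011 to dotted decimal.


01000110 = 70
10111101 = 189
01111111 = 127
10001011 = 139
IP: 70.189.127.139


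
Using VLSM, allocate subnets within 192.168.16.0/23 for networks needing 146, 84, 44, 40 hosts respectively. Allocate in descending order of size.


146 hosts -> /24 (254 usable): 192.168.16.0/24
84 hosts -> /25 (126 usable): 192.168.17.0/25
44 hosts -> /26 (62 usable): 192.168.17.128/26
40 hosts -> /26 (62 usable): 192.168.17.192/26
Allocation: 192.168.16.0/24 (146 hosts, 254 usable); 192.168.17.0/25 (84 hosts, 126 usable); 192.168.17.128/26 (44 hosts, 62 usable); 192.168.17.192/26 (40 hosts, 62 usable)


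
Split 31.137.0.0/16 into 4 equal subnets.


New prefix = 16 + 2 = 18
Each subnet has 16384 addresses
  31.137.0.0/18
  31.137.64.0/18
  31.137.128.0/18
  31.137.192.0/18
Subnets: 31.137.0.0/18, 31.137.64.0/18, 31.137.128.0/18, 31.137.192.0/18


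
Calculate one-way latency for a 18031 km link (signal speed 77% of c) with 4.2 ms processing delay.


Speed = 0.77 * 3e5 km/s = 231000 km/s
Propagation delay = 18031 / 231000 = 0.0781 s = 78.0563 ms
Processing delay = 4.2 ms
Total one-way latency = 82.2563 ms


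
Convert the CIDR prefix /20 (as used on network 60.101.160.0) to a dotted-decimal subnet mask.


/20 means 20 network bits, 12 host bits
Binary: 11111111111111111111000000000000
Mask: 255.255.240.0


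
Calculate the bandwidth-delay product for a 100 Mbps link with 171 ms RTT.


BDP = bandwidth * RTT
= 100 Mbps * 171 ms
= 100 * 1e6 * 171 / 1000 bits
= 17100000 bits
= 2137500 bytes
= 2087.4023 KB
BDP = 17100000 bits (2137500 bytes)


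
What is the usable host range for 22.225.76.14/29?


Network: 22.225.76.8
Broadcast: 22.225.76.15
First usable = network + 1
Last usable = broadcast - 1
Range: 22.225.76.9 to 22.225.76.14


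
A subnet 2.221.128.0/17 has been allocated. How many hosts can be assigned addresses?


Host bits = 32 - 17 = 15
Total addresses = 2^15 = 32768
Usable = total - 2 (network and broadcast)
Usable hosts: 32766


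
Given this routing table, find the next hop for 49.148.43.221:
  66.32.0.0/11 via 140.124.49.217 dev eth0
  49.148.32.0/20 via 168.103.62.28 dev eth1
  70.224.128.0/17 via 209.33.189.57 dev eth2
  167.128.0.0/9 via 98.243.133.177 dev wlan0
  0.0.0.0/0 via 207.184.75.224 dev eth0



Longest prefix match for 49.148.43.221:
  /11 66.32.0.0: no
  /20 49.148.32.0: MATCH
  /17 70.224.128.0: no
  /9 167.128.0.0: no
  /0 0.0.0.0: MATCH
Selected: next-hop 168.103.62.28 via eth1 (matched /20)


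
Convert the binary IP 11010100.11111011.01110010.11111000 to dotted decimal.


11010100 = 212
11111011 = 251
01110010 = 114
11111000 = 248
IP: 212.251.114.248


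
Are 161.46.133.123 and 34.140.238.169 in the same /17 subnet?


Mask: 255.255.128.0
161.46.133.123 AND mask = 161.46.128.0
34.140.238.169 AND mask = 34.140.128.0
No, different subnets (161.46.128.0 vs 34.140.128.0)


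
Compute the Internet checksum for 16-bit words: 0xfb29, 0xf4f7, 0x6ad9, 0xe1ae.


Sum all words (with carry folding):
+ 0xfb29 = 0xfb29
+ 0xf4f7 = 0xf021
+ 0x6ad9 = 0x5afb
+ 0xe1ae = 0x3caa
One's complement: ~0x3caa
Checksum = 0xc355


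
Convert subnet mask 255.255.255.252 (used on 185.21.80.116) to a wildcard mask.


Subnet mask: 255.255.255.252
Wildcard = 255.255.255.255 - subnet mask
255 - 255 = 0
255 - 255 = 0
255 - 255 = 0
255 - 252 = 3
Wildcard: 0.0.0.3


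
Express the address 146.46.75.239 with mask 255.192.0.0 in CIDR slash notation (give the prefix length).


Binary: 11111111.11000000.00000000.00000000
Count leading 1s
Prefix: /10


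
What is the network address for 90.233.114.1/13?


IP:   01011010.11101001.01110010.00000001
Mask: 11111111.11111000.00000000.00000000
AND operation:
Net:  01011010.11101000.00000000.00000000
Network: 90.232.0.0/13


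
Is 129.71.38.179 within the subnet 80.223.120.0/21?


Subnet network: 80.223.120.0
Test IP AND mask: 129.71.32.0
No, 129.71.38.179 is not in 80.223.120.0/21


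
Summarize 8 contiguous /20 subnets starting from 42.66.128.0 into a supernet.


Original prefix: /20
Number of subnets: 8 = 2^3
New prefix = 20 - 3 = 17
Supernet: 42.66.128.0/17


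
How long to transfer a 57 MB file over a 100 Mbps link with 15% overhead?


Effective throughput = 100 * (1 - 15/100) = 85 Mbps
File size in Mb = 57 * 8 = 456 Mb
Time = 456 / 85
Time = 5.3647 seconds


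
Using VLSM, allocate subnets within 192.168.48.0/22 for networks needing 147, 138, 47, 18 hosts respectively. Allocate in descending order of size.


147 hosts -> /24 (254 usable): 192.168.48.0/24
138 hosts -> /24 (254 usable): 192.168.49.0/24
47 hosts -> /26 (62 usable): 192.168.50.0/26
18 hosts -> /27 (30 usable): 192.168.50.64/27
Allocation: 192.168.48.0/24 (147 hosts, 254 usable); 192.168.49.0/24 (138 hosts, 254 usable); 192.168.50.0/26 (47 hosts, 62 usable); 192.168.50.64/27 (18 hosts, 30 usable)


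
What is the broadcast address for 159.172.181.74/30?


Network: 159.172.181.72/30
Host bits = 2
Set all host bits to 1:
Broadcast: 159.172.181.75


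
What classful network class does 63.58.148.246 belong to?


First octet: 63
Binary: 00111111
0xxxxxxx -> Class A (1-126)
Class A, default mask 255.0.0.0 (/8)


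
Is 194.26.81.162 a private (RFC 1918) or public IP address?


RFC 1918 private ranges:
  10.0.0.0/8 (10.0.0.0 - 10.255.255.255)
  172.16.0.0/12 (172.16.0.0 - 172.31.255.255)
  192.168.0.0/16 (192.168.0.0 - 192.168.255.255)
Public (not in any RFC 1918 range)


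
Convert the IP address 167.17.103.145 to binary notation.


167 = 10100111
17 = 00010001
103 = 01100111
145 = 10010001
Binary: 10100111.00010001.01100111.10010001


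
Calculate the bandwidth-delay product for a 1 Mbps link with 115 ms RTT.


BDP = bandwidth * RTT
= 1 Mbps * 115 ms
= 1 * 1e6 * 115 / 1000 bits
= 115000 bits
= 14375 bytes
= 14.0381 KB
BDP = 115000 bits (14375 bytes)


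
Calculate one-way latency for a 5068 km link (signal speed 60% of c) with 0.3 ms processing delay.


Speed = 0.6 * 3e5 km/s = 180000 km/s
Propagation delay = 5068 / 180000 = 0.0282 s = 28.1556 ms
Processing delay = 0.3 ms
Total one-way latency = 28.4556 ms


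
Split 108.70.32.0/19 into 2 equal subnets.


New prefix = 19 + 1 = 20
Each subnet has 4096 addresses
  108.70.32.0/20
  108.70.48.0/20
Subnets: 108.70.32.0/20, 108.70.48.0/20


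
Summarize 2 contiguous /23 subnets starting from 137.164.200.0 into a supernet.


Original prefix: /23
Number of subnets: 2 = 2^1
New prefix = 23 - 1 = 22
Supernet: 137.164.200.0/22


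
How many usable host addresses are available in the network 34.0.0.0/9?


Host bits = 32 - 9 = 23
Total addresses = 2^23 = 8388608
Usable = total - 2 (network and broadcast)
Usable hosts: 8388606


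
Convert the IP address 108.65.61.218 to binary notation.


108 = 01101100
65 = 01000001
61 = 00111101
218 = 11011010
Binary: 01101100.01000001.00111101.11011010


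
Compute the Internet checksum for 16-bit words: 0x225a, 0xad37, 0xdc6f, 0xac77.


Sum all words (with carry folding):
+ 0x225a = 0x225a
+ 0xad37 = 0xcf91
+ 0xdc6f = 0xac01
+ 0xac77 = 0x5879
One's complement: ~0x5879
Checksum = 0xa786


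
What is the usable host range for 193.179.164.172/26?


Network: 193.179.164.128
Broadcast: 193.179.164.191
First usable = network + 1
Last usable = broadcast - 1
Range: 193.179.164.129 to 193.179.164.190


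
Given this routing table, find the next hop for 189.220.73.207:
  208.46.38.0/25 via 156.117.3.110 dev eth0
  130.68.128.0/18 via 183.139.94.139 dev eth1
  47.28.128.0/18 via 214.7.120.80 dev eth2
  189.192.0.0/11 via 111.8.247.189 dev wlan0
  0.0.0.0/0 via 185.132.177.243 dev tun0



Longest prefix match for 189.220.73.207:
  /25 208.46.38.0: no
  /18 130.68.128.0: no
  /18 47.28.128.0: no
  /11 189.192.0.0: MATCH
  /0 0.0.0.0: MATCH
Selected: next-hop 111.8.247.189 via wlan0 (matched /11)


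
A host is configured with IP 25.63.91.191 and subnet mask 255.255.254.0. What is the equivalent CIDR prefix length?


Binary: 11111111.11111111.11111110.00000000
Count leading 1s
Prefix: /23


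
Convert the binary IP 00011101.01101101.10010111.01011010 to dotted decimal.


00011101 = 29
01101101 = 109
10010111 = 151
01011010 = 90
IP: 29.109.151.90


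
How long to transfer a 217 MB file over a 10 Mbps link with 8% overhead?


Effective throughput = 10 * (1 - 8/100) = 9.2 Mbps
File size in Mb = 217 * 8 = 1736 Mb
Time = 1736 / 9.2
Time = 188.6957 seconds


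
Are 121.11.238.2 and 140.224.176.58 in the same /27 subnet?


Mask: 255.255.255.224
121.11.238.2 AND mask = 121.11.238.0
140.224.176.58 AND mask = 140.224.176.32
No, different subnets (121.11.238.0 vs 140.224.176.32)
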